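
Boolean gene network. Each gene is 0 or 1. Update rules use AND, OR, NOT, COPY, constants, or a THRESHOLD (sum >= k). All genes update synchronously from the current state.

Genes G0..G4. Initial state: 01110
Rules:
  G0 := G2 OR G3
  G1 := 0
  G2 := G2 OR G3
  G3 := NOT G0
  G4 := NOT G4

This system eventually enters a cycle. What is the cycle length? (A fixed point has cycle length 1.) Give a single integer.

Step 0: 01110
Step 1: G0=G2|G3=1|1=1 G1=0(const) G2=G2|G3=1|1=1 G3=NOT G0=NOT 0=1 G4=NOT G4=NOT 0=1 -> 10111
Step 2: G0=G2|G3=1|1=1 G1=0(const) G2=G2|G3=1|1=1 G3=NOT G0=NOT 1=0 G4=NOT G4=NOT 1=0 -> 10100
Step 3: G0=G2|G3=1|0=1 G1=0(const) G2=G2|G3=1|0=1 G3=NOT G0=NOT 1=0 G4=NOT G4=NOT 0=1 -> 10101
Step 4: G0=G2|G3=1|0=1 G1=0(const) G2=G2|G3=1|0=1 G3=NOT G0=NOT 1=0 G4=NOT G4=NOT 1=0 -> 10100
State from step 4 equals state from step 2 -> cycle length 2

Answer: 2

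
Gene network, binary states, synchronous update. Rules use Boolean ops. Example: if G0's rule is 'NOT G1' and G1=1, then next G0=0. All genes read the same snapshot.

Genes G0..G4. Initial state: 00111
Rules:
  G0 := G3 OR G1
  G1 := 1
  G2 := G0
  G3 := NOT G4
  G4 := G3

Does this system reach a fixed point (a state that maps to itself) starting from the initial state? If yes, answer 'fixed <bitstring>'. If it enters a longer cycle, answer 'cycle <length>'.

Step 0: 00111
Step 1: G0=G3|G1=1|0=1 G1=1(const) G2=G0=0 G3=NOT G4=NOT 1=0 G4=G3=1 -> 11001
Step 2: G0=G3|G1=0|1=1 G1=1(const) G2=G0=1 G3=NOT G4=NOT 1=0 G4=G3=0 -> 11100
Step 3: G0=G3|G1=0|1=1 G1=1(const) G2=G0=1 G3=NOT G4=NOT 0=1 G4=G3=0 -> 11110
Step 4: G0=G3|G1=1|1=1 G1=1(const) G2=G0=1 G3=NOT G4=NOT 0=1 G4=G3=1 -> 11111
Step 5: G0=G3|G1=1|1=1 G1=1(const) G2=G0=1 G3=NOT G4=NOT 1=0 G4=G3=1 -> 11101
Step 6: G0=G3|G1=0|1=1 G1=1(const) G2=G0=1 G3=NOT G4=NOT 1=0 G4=G3=0 -> 11100
Cycle of length 4 starting at step 2 -> no fixed point

Answer: cycle 4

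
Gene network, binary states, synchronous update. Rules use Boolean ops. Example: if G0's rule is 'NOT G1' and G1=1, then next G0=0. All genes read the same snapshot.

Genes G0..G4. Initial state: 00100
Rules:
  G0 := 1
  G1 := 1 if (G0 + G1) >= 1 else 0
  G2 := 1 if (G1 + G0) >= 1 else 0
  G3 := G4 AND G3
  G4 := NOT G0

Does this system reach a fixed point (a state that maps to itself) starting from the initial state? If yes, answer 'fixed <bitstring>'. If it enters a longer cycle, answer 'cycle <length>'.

Answer: fixed 11100

Derivation:
Step 0: 00100
Step 1: G0=1(const) G1=(0+0>=1)=0 G2=(0+0>=1)=0 G3=G4&G3=0&0=0 G4=NOT G0=NOT 0=1 -> 10001
Step 2: G0=1(const) G1=(1+0>=1)=1 G2=(0+1>=1)=1 G3=G4&G3=1&0=0 G4=NOT G0=NOT 1=0 -> 11100
Step 3: G0=1(const) G1=(1+1>=1)=1 G2=(1+1>=1)=1 G3=G4&G3=0&0=0 G4=NOT G0=NOT 1=0 -> 11100
Fixed point reached at step 2: 11100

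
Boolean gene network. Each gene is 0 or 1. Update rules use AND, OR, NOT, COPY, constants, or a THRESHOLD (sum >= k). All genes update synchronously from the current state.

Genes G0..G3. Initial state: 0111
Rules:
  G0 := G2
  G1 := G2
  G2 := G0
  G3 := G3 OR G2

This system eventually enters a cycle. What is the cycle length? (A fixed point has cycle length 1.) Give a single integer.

Step 0: 0111
Step 1: G0=G2=1 G1=G2=1 G2=G0=0 G3=G3|G2=1|1=1 -> 1101
Step 2: G0=G2=0 G1=G2=0 G2=G0=1 G3=G3|G2=1|0=1 -> 0011
Step 3: G0=G2=1 G1=G2=1 G2=G0=0 G3=G3|G2=1|1=1 -> 1101
State from step 3 equals state from step 1 -> cycle length 2

Answer: 2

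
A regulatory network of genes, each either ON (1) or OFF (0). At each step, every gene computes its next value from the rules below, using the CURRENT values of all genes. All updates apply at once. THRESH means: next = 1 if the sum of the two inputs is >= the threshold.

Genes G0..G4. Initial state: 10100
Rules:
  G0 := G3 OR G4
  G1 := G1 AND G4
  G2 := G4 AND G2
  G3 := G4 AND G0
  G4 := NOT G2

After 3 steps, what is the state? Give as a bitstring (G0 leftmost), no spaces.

Step 1: G0=G3|G4=0|0=0 G1=G1&G4=0&0=0 G2=G4&G2=0&1=0 G3=G4&G0=0&1=0 G4=NOT G2=NOT 1=0 -> 00000
Step 2: G0=G3|G4=0|0=0 G1=G1&G4=0&0=0 G2=G4&G2=0&0=0 G3=G4&G0=0&0=0 G4=NOT G2=NOT 0=1 -> 00001
Step 3: G0=G3|G4=0|1=1 G1=G1&G4=0&1=0 G2=G4&G2=1&0=0 G3=G4&G0=1&0=0 G4=NOT G2=NOT 0=1 -> 10001

10001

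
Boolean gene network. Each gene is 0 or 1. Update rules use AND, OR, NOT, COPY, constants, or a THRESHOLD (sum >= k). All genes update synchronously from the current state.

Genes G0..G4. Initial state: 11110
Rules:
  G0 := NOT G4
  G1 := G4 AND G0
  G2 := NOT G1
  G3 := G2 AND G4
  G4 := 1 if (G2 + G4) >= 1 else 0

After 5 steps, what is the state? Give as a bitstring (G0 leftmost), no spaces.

Step 1: G0=NOT G4=NOT 0=1 G1=G4&G0=0&1=0 G2=NOT G1=NOT 1=0 G3=G2&G4=1&0=0 G4=(1+0>=1)=1 -> 10001
Step 2: G0=NOT G4=NOT 1=0 G1=G4&G0=1&1=1 G2=NOT G1=NOT 0=1 G3=G2&G4=0&1=0 G4=(0+1>=1)=1 -> 01101
Step 3: G0=NOT G4=NOT 1=0 G1=G4&G0=1&0=0 G2=NOT G1=NOT 1=0 G3=G2&G4=1&1=1 G4=(1+1>=1)=1 -> 00011
Step 4: G0=NOT G4=NOT 1=0 G1=G4&G0=1&0=0 G2=NOT G1=NOT 0=1 G3=G2&G4=0&1=0 G4=(0+1>=1)=1 -> 00101
Step 5: G0=NOT G4=NOT 1=0 G1=G4&G0=1&0=0 G2=NOT G1=NOT 0=1 G3=G2&G4=1&1=1 G4=(1+1>=1)=1 -> 00111

00111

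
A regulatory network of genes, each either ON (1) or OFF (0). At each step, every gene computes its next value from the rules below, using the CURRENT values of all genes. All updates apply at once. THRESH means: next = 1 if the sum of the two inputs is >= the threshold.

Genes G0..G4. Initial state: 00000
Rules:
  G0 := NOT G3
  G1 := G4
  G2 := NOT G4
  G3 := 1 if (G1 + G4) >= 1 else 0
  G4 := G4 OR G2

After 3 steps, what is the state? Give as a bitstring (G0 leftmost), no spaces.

Step 1: G0=NOT G3=NOT 0=1 G1=G4=0 G2=NOT G4=NOT 0=1 G3=(0+0>=1)=0 G4=G4|G2=0|0=0 -> 10100
Step 2: G0=NOT G3=NOT 0=1 G1=G4=0 G2=NOT G4=NOT 0=1 G3=(0+0>=1)=0 G4=G4|G2=0|1=1 -> 10101
Step 3: G0=NOT G3=NOT 0=1 G1=G4=1 G2=NOT G4=NOT 1=0 G3=(0+1>=1)=1 G4=G4|G2=1|1=1 -> 11011

11011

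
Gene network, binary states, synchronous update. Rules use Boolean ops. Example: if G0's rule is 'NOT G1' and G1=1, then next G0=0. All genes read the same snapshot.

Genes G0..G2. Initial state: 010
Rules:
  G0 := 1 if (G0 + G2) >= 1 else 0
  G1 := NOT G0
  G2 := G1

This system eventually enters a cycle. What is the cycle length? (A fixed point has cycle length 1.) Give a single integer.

Step 0: 010
Step 1: G0=(0+0>=1)=0 G1=NOT G0=NOT 0=1 G2=G1=1 -> 011
Step 2: G0=(0+1>=1)=1 G1=NOT G0=NOT 0=1 G2=G1=1 -> 111
Step 3: G0=(1+1>=1)=1 G1=NOT G0=NOT 1=0 G2=G1=1 -> 101
Step 4: G0=(1+1>=1)=1 G1=NOT G0=NOT 1=0 G2=G1=0 -> 100
Step 5: G0=(1+0>=1)=1 G1=NOT G0=NOT 1=0 G2=G1=0 -> 100
State from step 5 equals state from step 4 -> cycle length 1

Answer: 1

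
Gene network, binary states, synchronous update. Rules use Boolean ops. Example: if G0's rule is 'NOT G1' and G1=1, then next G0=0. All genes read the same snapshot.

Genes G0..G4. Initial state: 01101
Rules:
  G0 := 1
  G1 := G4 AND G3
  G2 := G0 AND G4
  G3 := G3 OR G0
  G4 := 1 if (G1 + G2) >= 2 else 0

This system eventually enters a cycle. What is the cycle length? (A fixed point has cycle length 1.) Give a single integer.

Answer: 1

Derivation:
Step 0: 01101
Step 1: G0=1(const) G1=G4&G3=1&0=0 G2=G0&G4=0&1=0 G3=G3|G0=0|0=0 G4=(1+1>=2)=1 -> 10001
Step 2: G0=1(const) G1=G4&G3=1&0=0 G2=G0&G4=1&1=1 G3=G3|G0=0|1=1 G4=(0+0>=2)=0 -> 10110
Step 3: G0=1(const) G1=G4&G3=0&1=0 G2=G0&G4=1&0=0 G3=G3|G0=1|1=1 G4=(0+1>=2)=0 -> 10010
Step 4: G0=1(const) G1=G4&G3=0&1=0 G2=G0&G4=1&0=0 G3=G3|G0=1|1=1 G4=(0+0>=2)=0 -> 10010
State from step 4 equals state from step 3 -> cycle length 1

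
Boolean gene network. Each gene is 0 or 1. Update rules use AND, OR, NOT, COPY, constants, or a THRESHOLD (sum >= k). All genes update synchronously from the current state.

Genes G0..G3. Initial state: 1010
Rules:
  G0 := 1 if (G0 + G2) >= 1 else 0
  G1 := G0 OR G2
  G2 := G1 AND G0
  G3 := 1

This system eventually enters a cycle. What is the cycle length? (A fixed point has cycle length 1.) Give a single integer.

Answer: 1

Derivation:
Step 0: 1010
Step 1: G0=(1+1>=1)=1 G1=G0|G2=1|1=1 G2=G1&G0=0&1=0 G3=1(const) -> 1101
Step 2: G0=(1+0>=1)=1 G1=G0|G2=1|0=1 G2=G1&G0=1&1=1 G3=1(const) -> 1111
Step 3: G0=(1+1>=1)=1 G1=G0|G2=1|1=1 G2=G1&G0=1&1=1 G3=1(const) -> 1111
State from step 3 equals state from step 2 -> cycle length 1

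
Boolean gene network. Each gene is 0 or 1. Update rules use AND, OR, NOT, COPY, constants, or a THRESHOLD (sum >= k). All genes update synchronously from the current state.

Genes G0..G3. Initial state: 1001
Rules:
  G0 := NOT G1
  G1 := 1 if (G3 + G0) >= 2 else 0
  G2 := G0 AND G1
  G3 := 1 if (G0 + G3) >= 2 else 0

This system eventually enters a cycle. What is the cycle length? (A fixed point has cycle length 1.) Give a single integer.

Answer: 1

Derivation:
Step 0: 1001
Step 1: G0=NOT G1=NOT 0=1 G1=(1+1>=2)=1 G2=G0&G1=1&0=0 G3=(1+1>=2)=1 -> 1101
Step 2: G0=NOT G1=NOT 1=0 G1=(1+1>=2)=1 G2=G0&G1=1&1=1 G3=(1+1>=2)=1 -> 0111
Step 3: G0=NOT G1=NOT 1=0 G1=(1+0>=2)=0 G2=G0&G1=0&1=0 G3=(0+1>=2)=0 -> 0000
Step 4: G0=NOT G1=NOT 0=1 G1=(0+0>=2)=0 G2=G0&G1=0&0=0 G3=(0+0>=2)=0 -> 1000
Step 5: G0=NOT G1=NOT 0=1 G1=(0+1>=2)=0 G2=G0&G1=1&0=0 G3=(1+0>=2)=0 -> 1000
State from step 5 equals state from step 4 -> cycle length 1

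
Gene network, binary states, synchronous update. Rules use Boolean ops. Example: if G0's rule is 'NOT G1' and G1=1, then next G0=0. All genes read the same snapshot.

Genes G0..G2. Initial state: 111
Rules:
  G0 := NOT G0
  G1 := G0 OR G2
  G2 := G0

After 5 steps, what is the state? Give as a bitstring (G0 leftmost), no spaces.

Step 1: G0=NOT G0=NOT 1=0 G1=G0|G2=1|1=1 G2=G0=1 -> 011
Step 2: G0=NOT G0=NOT 0=1 G1=G0|G2=0|1=1 G2=G0=0 -> 110
Step 3: G0=NOT G0=NOT 1=0 G1=G0|G2=1|0=1 G2=G0=1 -> 011
Step 4: G0=NOT G0=NOT 0=1 G1=G0|G2=0|1=1 G2=G0=0 -> 110
Step 5: G0=NOT G0=NOT 1=0 G1=G0|G2=1|0=1 G2=G0=1 -> 011

011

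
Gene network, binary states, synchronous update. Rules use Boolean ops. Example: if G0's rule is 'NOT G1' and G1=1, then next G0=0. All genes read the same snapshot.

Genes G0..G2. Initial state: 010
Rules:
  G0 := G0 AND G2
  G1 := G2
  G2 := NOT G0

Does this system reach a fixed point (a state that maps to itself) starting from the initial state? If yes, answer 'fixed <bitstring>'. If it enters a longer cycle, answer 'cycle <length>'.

Step 0: 010
Step 1: G0=G0&G2=0&0=0 G1=G2=0 G2=NOT G0=NOT 0=1 -> 001
Step 2: G0=G0&G2=0&1=0 G1=G2=1 G2=NOT G0=NOT 0=1 -> 011
Step 3: G0=G0&G2=0&1=0 G1=G2=1 G2=NOT G0=NOT 0=1 -> 011
Fixed point reached at step 2: 011

Answer: fixed 011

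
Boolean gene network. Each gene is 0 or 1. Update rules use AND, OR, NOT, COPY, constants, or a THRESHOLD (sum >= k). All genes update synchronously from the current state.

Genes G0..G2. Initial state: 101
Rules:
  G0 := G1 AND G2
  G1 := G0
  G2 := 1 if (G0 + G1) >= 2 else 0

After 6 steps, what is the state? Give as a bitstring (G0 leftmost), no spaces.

Step 1: G0=G1&G2=0&1=0 G1=G0=1 G2=(1+0>=2)=0 -> 010
Step 2: G0=G1&G2=1&0=0 G1=G0=0 G2=(0+1>=2)=0 -> 000
Step 3: G0=G1&G2=0&0=0 G1=G0=0 G2=(0+0>=2)=0 -> 000
Step 4: G0=G1&G2=0&0=0 G1=G0=0 G2=(0+0>=2)=0 -> 000
Step 5: G0=G1&G2=0&0=0 G1=G0=0 G2=(0+0>=2)=0 -> 000
Step 6: G0=G1&G2=0&0=0 G1=G0=0 G2=(0+0>=2)=0 -> 000

000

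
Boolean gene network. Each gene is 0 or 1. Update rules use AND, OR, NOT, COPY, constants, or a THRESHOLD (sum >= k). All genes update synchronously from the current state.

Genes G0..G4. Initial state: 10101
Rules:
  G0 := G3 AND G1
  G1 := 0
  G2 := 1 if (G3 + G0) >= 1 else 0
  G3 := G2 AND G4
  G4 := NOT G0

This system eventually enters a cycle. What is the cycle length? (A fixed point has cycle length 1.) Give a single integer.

Step 0: 10101
Step 1: G0=G3&G1=0&0=0 G1=0(const) G2=(0+1>=1)=1 G3=G2&G4=1&1=1 G4=NOT G0=NOT 1=0 -> 00110
Step 2: G0=G3&G1=1&0=0 G1=0(const) G2=(1+0>=1)=1 G3=G2&G4=1&0=0 G4=NOT G0=NOT 0=1 -> 00101
Step 3: G0=G3&G1=0&0=0 G1=0(const) G2=(0+0>=1)=0 G3=G2&G4=1&1=1 G4=NOT G0=NOT 0=1 -> 00011
Step 4: G0=G3&G1=1&0=0 G1=0(const) G2=(1+0>=1)=1 G3=G2&G4=0&1=0 G4=NOT G0=NOT 0=1 -> 00101
State from step 4 equals state from step 2 -> cycle length 2

Answer: 2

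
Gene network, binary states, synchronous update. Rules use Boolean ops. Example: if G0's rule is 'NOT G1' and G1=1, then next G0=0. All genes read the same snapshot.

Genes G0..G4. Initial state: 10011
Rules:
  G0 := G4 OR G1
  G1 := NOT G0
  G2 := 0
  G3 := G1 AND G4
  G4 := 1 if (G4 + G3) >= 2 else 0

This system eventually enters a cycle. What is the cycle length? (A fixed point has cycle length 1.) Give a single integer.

Step 0: 10011
Step 1: G0=G4|G1=1|0=1 G1=NOT G0=NOT 1=0 G2=0(const) G3=G1&G4=0&1=0 G4=(1+1>=2)=1 -> 10001
Step 2: G0=G4|G1=1|0=1 G1=NOT G0=NOT 1=0 G2=0(const) G3=G1&G4=0&1=0 G4=(1+0>=2)=0 -> 10000
Step 3: G0=G4|G1=0|0=0 G1=NOT G0=NOT 1=0 G2=0(const) G3=G1&G4=0&0=0 G4=(0+0>=2)=0 -> 00000
Step 4: G0=G4|G1=0|0=0 G1=NOT G0=NOT 0=1 G2=0(const) G3=G1&G4=0&0=0 G4=(0+0>=2)=0 -> 01000
Step 5: G0=G4|G1=0|1=1 G1=NOT G0=NOT 0=1 G2=0(const) G3=G1&G4=1&0=0 G4=(0+0>=2)=0 -> 11000
Step 6: G0=G4|G1=0|1=1 G1=NOT G0=NOT 1=0 G2=0(const) G3=G1&G4=1&0=0 G4=(0+0>=2)=0 -> 10000
State from step 6 equals state from step 2 -> cycle length 4

Answer: 4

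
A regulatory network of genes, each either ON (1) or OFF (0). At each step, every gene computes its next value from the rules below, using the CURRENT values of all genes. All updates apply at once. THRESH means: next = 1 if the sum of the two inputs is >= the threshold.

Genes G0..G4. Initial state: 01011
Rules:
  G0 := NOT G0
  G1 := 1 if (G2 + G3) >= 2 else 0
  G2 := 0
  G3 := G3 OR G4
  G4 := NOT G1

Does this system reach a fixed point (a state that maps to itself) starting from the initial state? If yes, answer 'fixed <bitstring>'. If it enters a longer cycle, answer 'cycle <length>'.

Step 0: 01011
Step 1: G0=NOT G0=NOT 0=1 G1=(0+1>=2)=0 G2=0(const) G3=G3|G4=1|1=1 G4=NOT G1=NOT 1=0 -> 10010
Step 2: G0=NOT G0=NOT 1=0 G1=(0+1>=2)=0 G2=0(const) G3=G3|G4=1|0=1 G4=NOT G1=NOT 0=1 -> 00011
Step 3: G0=NOT G0=NOT 0=1 G1=(0+1>=2)=0 G2=0(const) G3=G3|G4=1|1=1 G4=NOT G1=NOT 0=1 -> 10011
Step 4: G0=NOT G0=NOT 1=0 G1=(0+1>=2)=0 G2=0(const) G3=G3|G4=1|1=1 G4=NOT G1=NOT 0=1 -> 00011
Cycle of length 2 starting at step 2 -> no fixed point

Answer: cycle 2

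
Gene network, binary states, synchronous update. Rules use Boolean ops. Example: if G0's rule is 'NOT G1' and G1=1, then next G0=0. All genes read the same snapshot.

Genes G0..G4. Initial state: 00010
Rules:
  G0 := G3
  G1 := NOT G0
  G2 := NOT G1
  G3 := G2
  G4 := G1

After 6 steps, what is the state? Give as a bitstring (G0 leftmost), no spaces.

Step 1: G0=G3=1 G1=NOT G0=NOT 0=1 G2=NOT G1=NOT 0=1 G3=G2=0 G4=G1=0 -> 11100
Step 2: G0=G3=0 G1=NOT G0=NOT 1=0 G2=NOT G1=NOT 1=0 G3=G2=1 G4=G1=1 -> 00011
Step 3: G0=G3=1 G1=NOT G0=NOT 0=1 G2=NOT G1=NOT 0=1 G3=G2=0 G4=G1=0 -> 11100
Step 4: G0=G3=0 G1=NOT G0=NOT 1=0 G2=NOT G1=NOT 1=0 G3=G2=1 G4=G1=1 -> 00011
Step 5: G0=G3=1 G1=NOT G0=NOT 0=1 G2=NOT G1=NOT 0=1 G3=G2=0 G4=G1=0 -> 11100
Step 6: G0=G3=0 G1=NOT G0=NOT 1=0 G2=NOT G1=NOT 1=0 G3=G2=1 G4=G1=1 -> 00011

00011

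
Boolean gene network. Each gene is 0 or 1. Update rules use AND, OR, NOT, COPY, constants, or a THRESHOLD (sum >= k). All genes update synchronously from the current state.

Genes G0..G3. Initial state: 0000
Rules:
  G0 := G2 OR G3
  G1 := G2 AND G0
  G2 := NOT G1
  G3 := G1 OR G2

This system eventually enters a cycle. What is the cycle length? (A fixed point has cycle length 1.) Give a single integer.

Step 0: 0000
Step 1: G0=G2|G3=0|0=0 G1=G2&G0=0&0=0 G2=NOT G1=NOT 0=1 G3=G1|G2=0|0=0 -> 0010
Step 2: G0=G2|G3=1|0=1 G1=G2&G0=1&0=0 G2=NOT G1=NOT 0=1 G3=G1|G2=0|1=1 -> 1011
Step 3: G0=G2|G3=1|1=1 G1=G2&G0=1&1=1 G2=NOT G1=NOT 0=1 G3=G1|G2=0|1=1 -> 1111
Step 4: G0=G2|G3=1|1=1 G1=G2&G0=1&1=1 G2=NOT G1=NOT 1=0 G3=G1|G2=1|1=1 -> 1101
Step 5: G0=G2|G3=0|1=1 G1=G2&G0=0&1=0 G2=NOT G1=NOT 1=0 G3=G1|G2=1|0=1 -> 1001
Step 6: G0=G2|G3=0|1=1 G1=G2&G0=0&1=0 G2=NOT G1=NOT 0=1 G3=G1|G2=0|0=0 -> 1010
Step 7: G0=G2|G3=1|0=1 G1=G2&G0=1&1=1 G2=NOT G1=NOT 0=1 G3=G1|G2=0|1=1 -> 1111
State from step 7 equals state from step 3 -> cycle length 4

Answer: 4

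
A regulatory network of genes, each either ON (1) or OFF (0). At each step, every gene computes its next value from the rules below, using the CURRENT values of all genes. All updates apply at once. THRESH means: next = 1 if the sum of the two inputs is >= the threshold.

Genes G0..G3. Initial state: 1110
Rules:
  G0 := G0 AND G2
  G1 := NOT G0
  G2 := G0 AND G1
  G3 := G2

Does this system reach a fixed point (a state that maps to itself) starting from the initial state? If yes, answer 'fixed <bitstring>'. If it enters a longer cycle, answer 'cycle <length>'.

Step 0: 1110
Step 1: G0=G0&G2=1&1=1 G1=NOT G0=NOT 1=0 G2=G0&G1=1&1=1 G3=G2=1 -> 1011
Step 2: G0=G0&G2=1&1=1 G1=NOT G0=NOT 1=0 G2=G0&G1=1&0=0 G3=G2=1 -> 1001
Step 3: G0=G0&G2=1&0=0 G1=NOT G0=NOT 1=0 G2=G0&G1=1&0=0 G3=G2=0 -> 0000
Step 4: G0=G0&G2=0&0=0 G1=NOT G0=NOT 0=1 G2=G0&G1=0&0=0 G3=G2=0 -> 0100
Step 5: G0=G0&G2=0&0=0 G1=NOT G0=NOT 0=1 G2=G0&G1=0&1=0 G3=G2=0 -> 0100
Fixed point reached at step 4: 0100

Answer: fixed 0100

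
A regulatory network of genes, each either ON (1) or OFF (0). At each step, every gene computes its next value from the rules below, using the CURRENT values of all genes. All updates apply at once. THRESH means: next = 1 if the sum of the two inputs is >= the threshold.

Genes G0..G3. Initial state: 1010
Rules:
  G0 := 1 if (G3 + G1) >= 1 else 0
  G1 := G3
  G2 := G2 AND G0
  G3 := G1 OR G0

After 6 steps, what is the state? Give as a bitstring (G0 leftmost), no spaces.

Step 1: G0=(0+0>=1)=0 G1=G3=0 G2=G2&G0=1&1=1 G3=G1|G0=0|1=1 -> 0011
Step 2: G0=(1+0>=1)=1 G1=G3=1 G2=G2&G0=1&0=0 G3=G1|G0=0|0=0 -> 1100
Step 3: G0=(0+1>=1)=1 G1=G3=0 G2=G2&G0=0&1=0 G3=G1|G0=1|1=1 -> 1001
Step 4: G0=(1+0>=1)=1 G1=G3=1 G2=G2&G0=0&1=0 G3=G1|G0=0|1=1 -> 1101
Step 5: G0=(1+1>=1)=1 G1=G3=1 G2=G2&G0=0&1=0 G3=G1|G0=1|1=1 -> 1101
Step 6: G0=(1+1>=1)=1 G1=G3=1 G2=G2&G0=0&1=0 G3=G1|G0=1|1=1 -> 1101

1101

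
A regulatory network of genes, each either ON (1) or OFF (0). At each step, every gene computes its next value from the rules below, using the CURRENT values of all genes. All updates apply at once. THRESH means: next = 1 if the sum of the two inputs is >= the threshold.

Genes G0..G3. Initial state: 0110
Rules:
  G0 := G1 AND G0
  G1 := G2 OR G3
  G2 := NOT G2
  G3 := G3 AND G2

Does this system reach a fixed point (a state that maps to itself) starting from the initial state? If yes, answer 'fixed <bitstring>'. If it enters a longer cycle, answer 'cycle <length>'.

Step 0: 0110
Step 1: G0=G1&G0=1&0=0 G1=G2|G3=1|0=1 G2=NOT G2=NOT 1=0 G3=G3&G2=0&1=0 -> 0100
Step 2: G0=G1&G0=1&0=0 G1=G2|G3=0|0=0 G2=NOT G2=NOT 0=1 G3=G3&G2=0&0=0 -> 0010
Step 3: G0=G1&G0=0&0=0 G1=G2|G3=1|0=1 G2=NOT G2=NOT 1=0 G3=G3&G2=0&1=0 -> 0100
Cycle of length 2 starting at step 1 -> no fixed point

Answer: cycle 2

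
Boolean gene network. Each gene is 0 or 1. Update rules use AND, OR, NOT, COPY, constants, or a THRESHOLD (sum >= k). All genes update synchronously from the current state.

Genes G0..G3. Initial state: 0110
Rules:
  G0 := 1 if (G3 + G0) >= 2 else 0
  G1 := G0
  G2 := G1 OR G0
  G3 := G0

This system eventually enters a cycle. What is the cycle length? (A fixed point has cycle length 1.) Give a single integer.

Step 0: 0110
Step 1: G0=(0+0>=2)=0 G1=G0=0 G2=G1|G0=1|0=1 G3=G0=0 -> 0010
Step 2: G0=(0+0>=2)=0 G1=G0=0 G2=G1|G0=0|0=0 G3=G0=0 -> 0000
Step 3: G0=(0+0>=2)=0 G1=G0=0 G2=G1|G0=0|0=0 G3=G0=0 -> 0000
State from step 3 equals state from step 2 -> cycle length 1

Answer: 1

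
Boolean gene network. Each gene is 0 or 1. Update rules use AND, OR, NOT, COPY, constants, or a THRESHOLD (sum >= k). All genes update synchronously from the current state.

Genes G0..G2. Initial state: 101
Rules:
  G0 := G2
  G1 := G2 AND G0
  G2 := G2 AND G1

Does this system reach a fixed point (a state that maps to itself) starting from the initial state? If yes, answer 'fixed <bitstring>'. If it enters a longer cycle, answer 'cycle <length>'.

Step 0: 101
Step 1: G0=G2=1 G1=G2&G0=1&1=1 G2=G2&G1=1&0=0 -> 110
Step 2: G0=G2=0 G1=G2&G0=0&1=0 G2=G2&G1=0&1=0 -> 000
Step 3: G0=G2=0 G1=G2&G0=0&0=0 G2=G2&G1=0&0=0 -> 000
Fixed point reached at step 2: 000

Answer: fixed 000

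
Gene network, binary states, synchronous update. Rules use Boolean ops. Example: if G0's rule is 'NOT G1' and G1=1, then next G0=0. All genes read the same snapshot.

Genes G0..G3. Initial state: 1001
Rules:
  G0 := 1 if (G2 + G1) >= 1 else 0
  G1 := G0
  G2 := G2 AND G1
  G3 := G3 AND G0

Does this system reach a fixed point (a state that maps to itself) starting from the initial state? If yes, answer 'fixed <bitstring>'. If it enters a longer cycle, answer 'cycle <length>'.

Answer: cycle 2

Derivation:
Step 0: 1001
Step 1: G0=(0+0>=1)=0 G1=G0=1 G2=G2&G1=0&0=0 G3=G3&G0=1&1=1 -> 0101
Step 2: G0=(0+1>=1)=1 G1=G0=0 G2=G2&G1=0&1=0 G3=G3&G0=1&0=0 -> 1000
Step 3: G0=(0+0>=1)=0 G1=G0=1 G2=G2&G1=0&0=0 G3=G3&G0=0&1=0 -> 0100
Step 4: G0=(0+1>=1)=1 G1=G0=0 G2=G2&G1=0&1=0 G3=G3&G0=0&0=0 -> 1000
Cycle of length 2 starting at step 2 -> no fixed point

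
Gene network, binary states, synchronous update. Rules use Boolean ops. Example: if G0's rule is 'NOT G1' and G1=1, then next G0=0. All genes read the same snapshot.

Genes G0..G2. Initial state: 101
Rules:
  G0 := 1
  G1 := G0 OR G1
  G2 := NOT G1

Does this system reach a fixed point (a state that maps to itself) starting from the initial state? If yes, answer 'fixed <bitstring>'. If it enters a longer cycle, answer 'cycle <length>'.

Answer: fixed 110

Derivation:
Step 0: 101
Step 1: G0=1(const) G1=G0|G1=1|0=1 G2=NOT G1=NOT 0=1 -> 111
Step 2: G0=1(const) G1=G0|G1=1|1=1 G2=NOT G1=NOT 1=0 -> 110
Step 3: G0=1(const) G1=G0|G1=1|1=1 G2=NOT G1=NOT 1=0 -> 110
Fixed point reached at step 2: 110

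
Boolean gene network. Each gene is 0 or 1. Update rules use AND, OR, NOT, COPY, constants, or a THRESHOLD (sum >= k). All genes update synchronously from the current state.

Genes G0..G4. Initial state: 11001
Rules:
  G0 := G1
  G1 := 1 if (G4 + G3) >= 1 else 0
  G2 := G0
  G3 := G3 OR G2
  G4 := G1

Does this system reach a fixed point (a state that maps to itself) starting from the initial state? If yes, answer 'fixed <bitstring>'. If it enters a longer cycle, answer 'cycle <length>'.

Step 0: 11001
Step 1: G0=G1=1 G1=(1+0>=1)=1 G2=G0=1 G3=G3|G2=0|0=0 G4=G1=1 -> 11101
Step 2: G0=G1=1 G1=(1+0>=1)=1 G2=G0=1 G3=G3|G2=0|1=1 G4=G1=1 -> 11111
Step 3: G0=G1=1 G1=(1+1>=1)=1 G2=G0=1 G3=G3|G2=1|1=1 G4=G1=1 -> 11111
Fixed point reached at step 2: 11111

Answer: fixed 11111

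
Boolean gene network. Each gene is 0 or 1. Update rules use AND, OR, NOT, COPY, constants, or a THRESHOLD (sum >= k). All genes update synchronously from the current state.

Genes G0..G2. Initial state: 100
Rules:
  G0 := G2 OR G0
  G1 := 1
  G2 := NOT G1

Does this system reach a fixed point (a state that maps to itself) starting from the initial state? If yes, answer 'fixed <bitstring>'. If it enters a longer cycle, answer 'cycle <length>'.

Step 0: 100
Step 1: G0=G2|G0=0|1=1 G1=1(const) G2=NOT G1=NOT 0=1 -> 111
Step 2: G0=G2|G0=1|1=1 G1=1(const) G2=NOT G1=NOT 1=0 -> 110
Step 3: G0=G2|G0=0|1=1 G1=1(const) G2=NOT G1=NOT 1=0 -> 110
Fixed point reached at step 2: 110

Answer: fixed 110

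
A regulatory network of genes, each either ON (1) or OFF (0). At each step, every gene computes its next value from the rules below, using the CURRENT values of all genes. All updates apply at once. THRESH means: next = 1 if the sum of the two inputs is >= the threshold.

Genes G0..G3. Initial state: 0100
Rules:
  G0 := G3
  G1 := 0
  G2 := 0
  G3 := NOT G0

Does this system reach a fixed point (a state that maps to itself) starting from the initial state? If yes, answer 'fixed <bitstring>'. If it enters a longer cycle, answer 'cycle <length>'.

Answer: cycle 4

Derivation:
Step 0: 0100
Step 1: G0=G3=0 G1=0(const) G2=0(const) G3=NOT G0=NOT 0=1 -> 0001
Step 2: G0=G3=1 G1=0(const) G2=0(const) G3=NOT G0=NOT 0=1 -> 1001
Step 3: G0=G3=1 G1=0(const) G2=0(const) G3=NOT G0=NOT 1=0 -> 1000
Step 4: G0=G3=0 G1=0(const) G2=0(const) G3=NOT G0=NOT 1=0 -> 0000
Step 5: G0=G3=0 G1=0(const) G2=0(const) G3=NOT G0=NOT 0=1 -> 0001
Cycle of length 4 starting at step 1 -> no fixed point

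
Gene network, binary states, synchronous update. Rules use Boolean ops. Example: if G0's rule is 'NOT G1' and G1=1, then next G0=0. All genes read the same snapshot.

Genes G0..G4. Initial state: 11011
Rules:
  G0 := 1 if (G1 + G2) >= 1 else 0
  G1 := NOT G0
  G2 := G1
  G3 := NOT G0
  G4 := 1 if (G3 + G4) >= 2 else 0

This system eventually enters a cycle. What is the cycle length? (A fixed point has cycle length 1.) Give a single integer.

Answer: 5

Derivation:
Step 0: 11011
Step 1: G0=(1+0>=1)=1 G1=NOT G0=NOT 1=0 G2=G1=1 G3=NOT G0=NOT 1=0 G4=(1+1>=2)=1 -> 10101
Step 2: G0=(0+1>=1)=1 G1=NOT G0=NOT 1=0 G2=G1=0 G3=NOT G0=NOT 1=0 G4=(0+1>=2)=0 -> 10000
Step 3: G0=(0+0>=1)=0 G1=NOT G0=NOT 1=0 G2=G1=0 G3=NOT G0=NOT 1=0 G4=(0+0>=2)=0 -> 00000
Step 4: G0=(0+0>=1)=0 G1=NOT G0=NOT 0=1 G2=G1=0 G3=NOT G0=NOT 0=1 G4=(0+0>=2)=0 -> 01010
Step 5: G0=(1+0>=1)=1 G1=NOT G0=NOT 0=1 G2=G1=1 G3=NOT G0=NOT 0=1 G4=(1+0>=2)=0 -> 11110
Step 6: G0=(1+1>=1)=1 G1=NOT G0=NOT 1=0 G2=G1=1 G3=NOT G0=NOT 1=0 G4=(1+0>=2)=0 -> 10100
Step 7: G0=(0+1>=1)=1 G1=NOT G0=NOT 1=0 G2=G1=0 G3=NOT G0=NOT 1=0 G4=(0+0>=2)=0 -> 10000
State from step 7 equals state from step 2 -> cycle length 5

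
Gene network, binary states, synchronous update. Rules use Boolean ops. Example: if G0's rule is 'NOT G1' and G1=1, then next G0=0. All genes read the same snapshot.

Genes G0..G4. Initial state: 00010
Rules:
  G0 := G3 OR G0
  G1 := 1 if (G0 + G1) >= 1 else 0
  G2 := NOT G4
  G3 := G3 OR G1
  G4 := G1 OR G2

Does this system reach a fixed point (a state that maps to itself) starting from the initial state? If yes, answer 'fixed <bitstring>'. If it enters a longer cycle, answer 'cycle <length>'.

Step 0: 00010
Step 1: G0=G3|G0=1|0=1 G1=(0+0>=1)=0 G2=NOT G4=NOT 0=1 G3=G3|G1=1|0=1 G4=G1|G2=0|0=0 -> 10110
Step 2: G0=G3|G0=1|1=1 G1=(1+0>=1)=1 G2=NOT G4=NOT 0=1 G3=G3|G1=1|0=1 G4=G1|G2=0|1=1 -> 11111
Step 3: G0=G3|G0=1|1=1 G1=(1+1>=1)=1 G2=NOT G4=NOT 1=0 G3=G3|G1=1|1=1 G4=G1|G2=1|1=1 -> 11011
Step 4: G0=G3|G0=1|1=1 G1=(1+1>=1)=1 G2=NOT G4=NOT 1=0 G3=G3|G1=1|1=1 G4=G1|G2=1|0=1 -> 11011
Fixed point reached at step 3: 11011

Answer: fixed 11011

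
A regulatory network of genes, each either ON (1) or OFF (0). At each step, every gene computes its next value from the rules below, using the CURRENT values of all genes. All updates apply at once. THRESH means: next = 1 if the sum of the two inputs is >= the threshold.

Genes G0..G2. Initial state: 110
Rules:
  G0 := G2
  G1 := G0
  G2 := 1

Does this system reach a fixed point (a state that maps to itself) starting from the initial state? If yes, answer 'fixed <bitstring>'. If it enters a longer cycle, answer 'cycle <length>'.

Step 0: 110
Step 1: G0=G2=0 G1=G0=1 G2=1(const) -> 011
Step 2: G0=G2=1 G1=G0=0 G2=1(const) -> 101
Step 3: G0=G2=1 G1=G0=1 G2=1(const) -> 111
Step 4: G0=G2=1 G1=G0=1 G2=1(const) -> 111
Fixed point reached at step 3: 111

Answer: fixed 111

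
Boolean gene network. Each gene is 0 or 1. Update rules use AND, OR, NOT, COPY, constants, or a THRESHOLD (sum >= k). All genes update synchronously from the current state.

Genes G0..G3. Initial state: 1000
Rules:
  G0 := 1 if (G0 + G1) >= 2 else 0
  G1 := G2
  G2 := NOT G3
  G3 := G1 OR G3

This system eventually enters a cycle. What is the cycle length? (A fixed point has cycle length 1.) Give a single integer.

Step 0: 1000
Step 1: G0=(1+0>=2)=0 G1=G2=0 G2=NOT G3=NOT 0=1 G3=G1|G3=0|0=0 -> 0010
Step 2: G0=(0+0>=2)=0 G1=G2=1 G2=NOT G3=NOT 0=1 G3=G1|G3=0|0=0 -> 0110
Step 3: G0=(0+1>=2)=0 G1=G2=1 G2=NOT G3=NOT 0=1 G3=G1|G3=1|0=1 -> 0111
Step 4: G0=(0+1>=2)=0 G1=G2=1 G2=NOT G3=NOT 1=0 G3=G1|G3=1|1=1 -> 0101
Step 5: G0=(0+1>=2)=0 G1=G2=0 G2=NOT G3=NOT 1=0 G3=G1|G3=1|1=1 -> 0001
Step 6: G0=(0+0>=2)=0 G1=G2=0 G2=NOT G3=NOT 1=0 G3=G1|G3=0|1=1 -> 0001
State from step 6 equals state from step 5 -> cycle length 1

Answer: 1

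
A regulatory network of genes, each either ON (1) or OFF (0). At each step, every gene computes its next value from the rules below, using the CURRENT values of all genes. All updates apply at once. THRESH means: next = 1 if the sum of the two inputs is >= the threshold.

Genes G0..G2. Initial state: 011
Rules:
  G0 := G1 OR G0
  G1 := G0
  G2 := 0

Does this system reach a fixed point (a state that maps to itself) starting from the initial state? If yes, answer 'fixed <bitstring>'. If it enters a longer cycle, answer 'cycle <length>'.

Step 0: 011
Step 1: G0=G1|G0=1|0=1 G1=G0=0 G2=0(const) -> 100
Step 2: G0=G1|G0=0|1=1 G1=G0=1 G2=0(const) -> 110
Step 3: G0=G1|G0=1|1=1 G1=G0=1 G2=0(const) -> 110
Fixed point reached at step 2: 110

Answer: fixed 110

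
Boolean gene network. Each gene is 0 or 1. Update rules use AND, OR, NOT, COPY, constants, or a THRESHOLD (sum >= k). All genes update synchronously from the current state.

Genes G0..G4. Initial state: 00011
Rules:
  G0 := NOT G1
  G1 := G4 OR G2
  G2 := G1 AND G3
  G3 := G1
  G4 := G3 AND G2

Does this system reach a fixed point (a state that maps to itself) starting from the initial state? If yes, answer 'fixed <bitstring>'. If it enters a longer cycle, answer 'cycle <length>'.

Answer: fixed 10000

Derivation:
Step 0: 00011
Step 1: G0=NOT G1=NOT 0=1 G1=G4|G2=1|0=1 G2=G1&G3=0&1=0 G3=G1=0 G4=G3&G2=1&0=0 -> 11000
Step 2: G0=NOT G1=NOT 1=0 G1=G4|G2=0|0=0 G2=G1&G3=1&0=0 G3=G1=1 G4=G3&G2=0&0=0 -> 00010
Step 3: G0=NOT G1=NOT 0=1 G1=G4|G2=0|0=0 G2=G1&G3=0&1=0 G3=G1=0 G4=G3&G2=1&0=0 -> 10000
Step 4: G0=NOT G1=NOT 0=1 G1=G4|G2=0|0=0 G2=G1&G3=0&0=0 G3=G1=0 G4=G3&G2=0&0=0 -> 10000
Fixed point reached at step 3: 10000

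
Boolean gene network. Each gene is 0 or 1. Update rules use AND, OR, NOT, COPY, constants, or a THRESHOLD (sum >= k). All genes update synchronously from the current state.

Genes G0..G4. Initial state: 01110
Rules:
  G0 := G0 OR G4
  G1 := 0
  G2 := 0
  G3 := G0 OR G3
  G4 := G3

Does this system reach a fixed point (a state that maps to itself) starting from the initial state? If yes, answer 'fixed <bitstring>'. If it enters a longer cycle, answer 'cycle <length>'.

Step 0: 01110
Step 1: G0=G0|G4=0|0=0 G1=0(const) G2=0(const) G3=G0|G3=0|1=1 G4=G3=1 -> 00011
Step 2: G0=G0|G4=0|1=1 G1=0(const) G2=0(const) G3=G0|G3=0|1=1 G4=G3=1 -> 10011
Step 3: G0=G0|G4=1|1=1 G1=0(const) G2=0(const) G3=G0|G3=1|1=1 G4=G3=1 -> 10011
Fixed point reached at step 2: 10011

Answer: fixed 10011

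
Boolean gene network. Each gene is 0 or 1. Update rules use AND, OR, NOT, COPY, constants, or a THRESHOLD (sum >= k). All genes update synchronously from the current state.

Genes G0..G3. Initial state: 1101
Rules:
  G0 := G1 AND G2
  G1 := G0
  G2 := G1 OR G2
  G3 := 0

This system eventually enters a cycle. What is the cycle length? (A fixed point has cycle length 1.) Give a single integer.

Step 0: 1101
Step 1: G0=G1&G2=1&0=0 G1=G0=1 G2=G1|G2=1|0=1 G3=0(const) -> 0110
Step 2: G0=G1&G2=1&1=1 G1=G0=0 G2=G1|G2=1|1=1 G3=0(const) -> 1010
Step 3: G0=G1&G2=0&1=0 G1=G0=1 G2=G1|G2=0|1=1 G3=0(const) -> 0110
State from step 3 equals state from step 1 -> cycle length 2

Answer: 2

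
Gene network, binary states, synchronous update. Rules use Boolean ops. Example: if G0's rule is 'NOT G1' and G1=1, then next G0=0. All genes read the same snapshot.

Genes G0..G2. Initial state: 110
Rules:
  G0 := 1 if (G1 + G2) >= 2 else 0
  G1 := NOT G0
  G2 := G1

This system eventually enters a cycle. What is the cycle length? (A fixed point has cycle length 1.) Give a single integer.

Step 0: 110
Step 1: G0=(1+0>=2)=0 G1=NOT G0=NOT 1=0 G2=G1=1 -> 001
Step 2: G0=(0+1>=2)=0 G1=NOT G0=NOT 0=1 G2=G1=0 -> 010
Step 3: G0=(1+0>=2)=0 G1=NOT G0=NOT 0=1 G2=G1=1 -> 011
Step 4: G0=(1+1>=2)=1 G1=NOT G0=NOT 0=1 G2=G1=1 -> 111
Step 5: G0=(1+1>=2)=1 G1=NOT G0=NOT 1=0 G2=G1=1 -> 101
Step 6: G0=(0+1>=2)=0 G1=NOT G0=NOT 1=0 G2=G1=0 -> 000
Step 7: G0=(0+0>=2)=0 G1=NOT G0=NOT 0=1 G2=G1=0 -> 010
State from step 7 equals state from step 2 -> cycle length 5

Answer: 5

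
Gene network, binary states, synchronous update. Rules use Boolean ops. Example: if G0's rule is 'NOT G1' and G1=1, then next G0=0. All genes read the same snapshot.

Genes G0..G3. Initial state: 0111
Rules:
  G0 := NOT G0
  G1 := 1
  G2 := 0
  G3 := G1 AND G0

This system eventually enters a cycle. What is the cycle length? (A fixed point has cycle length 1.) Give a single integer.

Step 0: 0111
Step 1: G0=NOT G0=NOT 0=1 G1=1(const) G2=0(const) G3=G1&G0=1&0=0 -> 1100
Step 2: G0=NOT G0=NOT 1=0 G1=1(const) G2=0(const) G3=G1&G0=1&1=1 -> 0101
Step 3: G0=NOT G0=NOT 0=1 G1=1(const) G2=0(const) G3=G1&G0=1&0=0 -> 1100
State from step 3 equals state from step 1 -> cycle length 2

Answer: 2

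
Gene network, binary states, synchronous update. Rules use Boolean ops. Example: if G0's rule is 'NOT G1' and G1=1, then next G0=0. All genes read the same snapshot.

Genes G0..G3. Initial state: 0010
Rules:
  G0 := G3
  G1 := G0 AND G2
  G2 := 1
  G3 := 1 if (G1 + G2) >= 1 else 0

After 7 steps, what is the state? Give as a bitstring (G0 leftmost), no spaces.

Step 1: G0=G3=0 G1=G0&G2=0&1=0 G2=1(const) G3=(0+1>=1)=1 -> 0011
Step 2: G0=G3=1 G1=G0&G2=0&1=0 G2=1(const) G3=(0+1>=1)=1 -> 1011
Step 3: G0=G3=1 G1=G0&G2=1&1=1 G2=1(const) G3=(0+1>=1)=1 -> 1111
Step 4: G0=G3=1 G1=G0&G2=1&1=1 G2=1(const) G3=(1+1>=1)=1 -> 1111
Step 5: G0=G3=1 G1=G0&G2=1&1=1 G2=1(const) G3=(1+1>=1)=1 -> 1111
Step 6: G0=G3=1 G1=G0&G2=1&1=1 G2=1(const) G3=(1+1>=1)=1 -> 1111
Step 7: G0=G3=1 G1=G0&G2=1&1=1 G2=1(const) G3=(1+1>=1)=1 -> 1111

1111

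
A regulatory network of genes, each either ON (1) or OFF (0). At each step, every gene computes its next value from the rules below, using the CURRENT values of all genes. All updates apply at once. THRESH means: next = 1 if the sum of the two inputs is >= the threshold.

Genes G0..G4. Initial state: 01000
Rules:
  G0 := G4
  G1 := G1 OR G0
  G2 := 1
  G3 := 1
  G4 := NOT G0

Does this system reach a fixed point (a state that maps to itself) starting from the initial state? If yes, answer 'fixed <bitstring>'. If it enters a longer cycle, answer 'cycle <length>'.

Step 0: 01000
Step 1: G0=G4=0 G1=G1|G0=1|0=1 G2=1(const) G3=1(const) G4=NOT G0=NOT 0=1 -> 01111
Step 2: G0=G4=1 G1=G1|G0=1|0=1 G2=1(const) G3=1(const) G4=NOT G0=NOT 0=1 -> 11111
Step 3: G0=G4=1 G1=G1|G0=1|1=1 G2=1(const) G3=1(const) G4=NOT G0=NOT 1=0 -> 11110
Step 4: G0=G4=0 G1=G1|G0=1|1=1 G2=1(const) G3=1(const) G4=NOT G0=NOT 1=0 -> 01110
Step 5: G0=G4=0 G1=G1|G0=1|0=1 G2=1(const) G3=1(const) G4=NOT G0=NOT 0=1 -> 01111
Cycle of length 4 starting at step 1 -> no fixed point

Answer: cycle 4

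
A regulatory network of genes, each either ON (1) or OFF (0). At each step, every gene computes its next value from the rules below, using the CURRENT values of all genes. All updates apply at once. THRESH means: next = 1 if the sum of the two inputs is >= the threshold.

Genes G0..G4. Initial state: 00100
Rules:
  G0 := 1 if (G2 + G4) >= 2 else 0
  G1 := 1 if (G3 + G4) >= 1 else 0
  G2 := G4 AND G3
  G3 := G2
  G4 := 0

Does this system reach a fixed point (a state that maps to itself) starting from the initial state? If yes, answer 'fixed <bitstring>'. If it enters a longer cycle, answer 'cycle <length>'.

Answer: fixed 00000

Derivation:
Step 0: 00100
Step 1: G0=(1+0>=2)=0 G1=(0+0>=1)=0 G2=G4&G3=0&0=0 G3=G2=1 G4=0(const) -> 00010
Step 2: G0=(0+0>=2)=0 G1=(1+0>=1)=1 G2=G4&G3=0&1=0 G3=G2=0 G4=0(const) -> 01000
Step 3: G0=(0+0>=2)=0 G1=(0+0>=1)=0 G2=G4&G3=0&0=0 G3=G2=0 G4=0(const) -> 00000
Step 4: G0=(0+0>=2)=0 G1=(0+0>=1)=0 G2=G4&G3=0&0=0 G3=G2=0 G4=0(const) -> 00000
Fixed point reached at step 3: 00000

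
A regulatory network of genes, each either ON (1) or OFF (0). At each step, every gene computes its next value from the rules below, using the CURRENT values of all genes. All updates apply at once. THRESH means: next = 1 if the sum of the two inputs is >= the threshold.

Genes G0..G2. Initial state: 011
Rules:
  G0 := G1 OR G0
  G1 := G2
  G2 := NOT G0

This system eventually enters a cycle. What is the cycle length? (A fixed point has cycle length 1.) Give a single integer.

Answer: 1

Derivation:
Step 0: 011
Step 1: G0=G1|G0=1|0=1 G1=G2=1 G2=NOT G0=NOT 0=1 -> 111
Step 2: G0=G1|G0=1|1=1 G1=G2=1 G2=NOT G0=NOT 1=0 -> 110
Step 3: G0=G1|G0=1|1=1 G1=G2=0 G2=NOT G0=NOT 1=0 -> 100
Step 4: G0=G1|G0=0|1=1 G1=G2=0 G2=NOT G0=NOT 1=0 -> 100
State from step 4 equals state from step 3 -> cycle length 1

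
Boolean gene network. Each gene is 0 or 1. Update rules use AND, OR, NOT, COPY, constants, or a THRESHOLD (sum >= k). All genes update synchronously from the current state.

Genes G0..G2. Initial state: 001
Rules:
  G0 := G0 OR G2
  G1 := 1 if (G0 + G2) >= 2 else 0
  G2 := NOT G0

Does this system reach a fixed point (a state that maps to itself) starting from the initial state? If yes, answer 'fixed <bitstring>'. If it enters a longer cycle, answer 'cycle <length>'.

Step 0: 001
Step 1: G0=G0|G2=0|1=1 G1=(0+1>=2)=0 G2=NOT G0=NOT 0=1 -> 101
Step 2: G0=G0|G2=1|1=1 G1=(1+1>=2)=1 G2=NOT G0=NOT 1=0 -> 110
Step 3: G0=G0|G2=1|0=1 G1=(1+0>=2)=0 G2=NOT G0=NOT 1=0 -> 100
Step 4: G0=G0|G2=1|0=1 G1=(1+0>=2)=0 G2=NOT G0=NOT 1=0 -> 100
Fixed point reached at step 3: 100

Answer: fixed 100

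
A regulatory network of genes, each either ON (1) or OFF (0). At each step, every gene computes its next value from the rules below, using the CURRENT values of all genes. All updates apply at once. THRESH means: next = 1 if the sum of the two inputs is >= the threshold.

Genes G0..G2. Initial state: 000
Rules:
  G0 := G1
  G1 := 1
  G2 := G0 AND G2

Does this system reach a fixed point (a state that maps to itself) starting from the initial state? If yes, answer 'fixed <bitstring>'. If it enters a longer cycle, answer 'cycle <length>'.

Step 0: 000
Step 1: G0=G1=0 G1=1(const) G2=G0&G2=0&0=0 -> 010
Step 2: G0=G1=1 G1=1(const) G2=G0&G2=0&0=0 -> 110
Step 3: G0=G1=1 G1=1(const) G2=G0&G2=1&0=0 -> 110
Fixed point reached at step 2: 110

Answer: fixed 110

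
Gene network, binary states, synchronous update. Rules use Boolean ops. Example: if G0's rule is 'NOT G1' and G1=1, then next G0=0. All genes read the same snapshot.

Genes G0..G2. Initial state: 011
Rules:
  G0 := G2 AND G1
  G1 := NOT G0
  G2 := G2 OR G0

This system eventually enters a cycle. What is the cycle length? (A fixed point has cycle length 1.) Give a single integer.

Step 0: 011
Step 1: G0=G2&G1=1&1=1 G1=NOT G0=NOT 0=1 G2=G2|G0=1|0=1 -> 111
Step 2: G0=G2&G1=1&1=1 G1=NOT G0=NOT 1=0 G2=G2|G0=1|1=1 -> 101
Step 3: G0=G2&G1=1&0=0 G1=NOT G0=NOT 1=0 G2=G2|G0=1|1=1 -> 001
Step 4: G0=G2&G1=1&0=0 G1=NOT G0=NOT 0=1 G2=G2|G0=1|0=1 -> 011
State from step 4 equals state from step 0 -> cycle length 4

Answer: 4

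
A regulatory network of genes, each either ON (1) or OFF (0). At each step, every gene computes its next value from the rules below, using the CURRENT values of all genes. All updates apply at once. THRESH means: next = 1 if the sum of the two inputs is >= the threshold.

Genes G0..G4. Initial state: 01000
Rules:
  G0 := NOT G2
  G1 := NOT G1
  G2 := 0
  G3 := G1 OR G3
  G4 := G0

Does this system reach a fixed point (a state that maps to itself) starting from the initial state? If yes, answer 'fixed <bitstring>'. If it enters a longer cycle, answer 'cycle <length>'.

Answer: cycle 2

Derivation:
Step 0: 01000
Step 1: G0=NOT G2=NOT 0=1 G1=NOT G1=NOT 1=0 G2=0(const) G3=G1|G3=1|0=1 G4=G0=0 -> 10010
Step 2: G0=NOT G2=NOT 0=1 G1=NOT G1=NOT 0=1 G2=0(const) G3=G1|G3=0|1=1 G4=G0=1 -> 11011
Step 3: G0=NOT G2=NOT 0=1 G1=NOT G1=NOT 1=0 G2=0(const) G3=G1|G3=1|1=1 G4=G0=1 -> 10011
Step 4: G0=NOT G2=NOT 0=1 G1=NOT G1=NOT 0=1 G2=0(const) G3=G1|G3=0|1=1 G4=G0=1 -> 11011
Cycle of length 2 starting at step 2 -> no fixed point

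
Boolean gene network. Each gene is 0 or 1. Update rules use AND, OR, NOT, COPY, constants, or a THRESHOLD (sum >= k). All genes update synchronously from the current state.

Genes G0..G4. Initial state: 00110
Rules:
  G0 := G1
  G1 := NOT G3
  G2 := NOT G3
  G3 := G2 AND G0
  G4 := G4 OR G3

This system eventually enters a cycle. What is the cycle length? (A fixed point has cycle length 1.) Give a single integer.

Answer: 5

Derivation:
Step 0: 00110
Step 1: G0=G1=0 G1=NOT G3=NOT 1=0 G2=NOT G3=NOT 1=0 G3=G2&G0=1&0=0 G4=G4|G3=0|1=1 -> 00001
Step 2: G0=G1=0 G1=NOT G3=NOT 0=1 G2=NOT G3=NOT 0=1 G3=G2&G0=0&0=0 G4=G4|G3=1|0=1 -> 01101
Step 3: G0=G1=1 G1=NOT G3=NOT 0=1 G2=NOT G3=NOT 0=1 G3=G2&G0=1&0=0 G4=G4|G3=1|0=1 -> 11101
Step 4: G0=G1=1 G1=NOT G3=NOT 0=1 G2=NOT G3=NOT 0=1 G3=G2&G0=1&1=1 G4=G4|G3=1|0=1 -> 11111
Step 5: G0=G1=1 G1=NOT G3=NOT 1=0 G2=NOT G3=NOT 1=0 G3=G2&G0=1&1=1 G4=G4|G3=1|1=1 -> 10011
Step 6: G0=G1=0 G1=NOT G3=NOT 1=0 G2=NOT G3=NOT 1=0 G3=G2&G0=0&1=0 G4=G4|G3=1|1=1 -> 00001
State from step 6 equals state from step 1 -> cycle length 5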